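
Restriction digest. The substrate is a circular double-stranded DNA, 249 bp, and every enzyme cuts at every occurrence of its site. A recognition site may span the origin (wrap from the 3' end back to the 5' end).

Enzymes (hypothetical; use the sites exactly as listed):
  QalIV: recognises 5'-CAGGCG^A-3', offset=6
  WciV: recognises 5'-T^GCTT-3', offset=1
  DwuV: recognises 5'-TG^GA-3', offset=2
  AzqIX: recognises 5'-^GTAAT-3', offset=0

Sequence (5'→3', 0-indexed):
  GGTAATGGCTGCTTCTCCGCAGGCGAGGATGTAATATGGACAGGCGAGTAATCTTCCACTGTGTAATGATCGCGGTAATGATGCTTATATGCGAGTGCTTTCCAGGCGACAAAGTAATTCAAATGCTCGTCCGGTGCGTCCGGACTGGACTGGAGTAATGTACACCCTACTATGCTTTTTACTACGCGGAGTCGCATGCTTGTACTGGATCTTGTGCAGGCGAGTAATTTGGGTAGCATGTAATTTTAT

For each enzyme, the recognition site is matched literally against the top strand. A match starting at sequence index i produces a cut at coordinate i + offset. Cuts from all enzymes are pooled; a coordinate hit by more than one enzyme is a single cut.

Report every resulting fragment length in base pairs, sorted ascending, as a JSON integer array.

[1,1,2,5,5,5,8,8,8,9,10,11,12,12,14,15,15,15,16,19,24,34]

Scan for sites:
  QalIV (CAGGCGA, off=6): starts [19, 40, 102, 216] → cuts [25, 46, 108, 222]
  WciV (TGCTT, off=1): starts [9, 81, 95, 172, 196] → cuts [10, 82, 96, 173, 197]
  DwuV (TGGA, off=2): starts [36, 145, 150, 205] → cuts [38, 147, 152, 207]
  AzqIX (GTAAT, off=0): starts [1, 30, 47, 62, 74, 113, 154, 223, 239] → cuts [1, 30, 47, 62, 74, 113, 154, 223, 239]

All cut coordinates (distinct, sorted): [1, 10, 25, 30, 38, 46, 47, 62, 74, 82, 96, 108, 113, 147, 152, 154, 173, 197, 207, 222, 223, 239]

Fragments:
  1→10: 9 bp
  10→25: 15 bp
  25→30: 5 bp
  30→38: 8 bp
  38→46: 8 bp
  46→47: 1 bp
  47→62: 15 bp
  62→74: 12 bp
  74→82: 8 bp
  82→96: 14 bp
  96→108: 12 bp
  108→113: 5 bp
  113→147: 34 bp
  147→152: 5 bp
  152→154: 2 bp
  154→173: 19 bp
  173→197: 24 bp
  197→207: 10 bp
  207→222: 15 bp
  222→223: 1 bp
  223→239: 16 bp
  239→1 (wrap): 249-239+1 = 11 bp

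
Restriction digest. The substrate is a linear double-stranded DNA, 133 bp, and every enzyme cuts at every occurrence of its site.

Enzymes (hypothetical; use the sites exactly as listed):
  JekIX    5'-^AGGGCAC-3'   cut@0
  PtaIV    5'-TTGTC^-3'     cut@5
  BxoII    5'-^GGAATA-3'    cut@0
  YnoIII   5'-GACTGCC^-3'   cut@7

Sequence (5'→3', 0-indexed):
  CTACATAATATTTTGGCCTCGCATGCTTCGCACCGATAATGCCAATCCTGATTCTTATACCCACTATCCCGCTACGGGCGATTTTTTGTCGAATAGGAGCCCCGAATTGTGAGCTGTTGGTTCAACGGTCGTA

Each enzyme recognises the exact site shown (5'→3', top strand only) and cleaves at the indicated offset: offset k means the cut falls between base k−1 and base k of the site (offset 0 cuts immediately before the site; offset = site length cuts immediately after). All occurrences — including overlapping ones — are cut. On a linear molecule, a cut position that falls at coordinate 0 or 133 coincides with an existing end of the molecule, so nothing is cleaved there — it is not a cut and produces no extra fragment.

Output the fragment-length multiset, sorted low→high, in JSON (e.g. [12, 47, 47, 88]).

Scan for sites:
  JekIX (AGGGCAC, off=0): no sites
  PtaIV (TTGTC, off=5): starts [85] → cuts [90]
  BxoII (GGAATA, off=0): no sites
  YnoIII (GACTGCC, off=7): no sites

Pooled cuts: [90]

Fragment lengths:
  [0,90): 90 bp
  [90,133): 43 bp

[43,90]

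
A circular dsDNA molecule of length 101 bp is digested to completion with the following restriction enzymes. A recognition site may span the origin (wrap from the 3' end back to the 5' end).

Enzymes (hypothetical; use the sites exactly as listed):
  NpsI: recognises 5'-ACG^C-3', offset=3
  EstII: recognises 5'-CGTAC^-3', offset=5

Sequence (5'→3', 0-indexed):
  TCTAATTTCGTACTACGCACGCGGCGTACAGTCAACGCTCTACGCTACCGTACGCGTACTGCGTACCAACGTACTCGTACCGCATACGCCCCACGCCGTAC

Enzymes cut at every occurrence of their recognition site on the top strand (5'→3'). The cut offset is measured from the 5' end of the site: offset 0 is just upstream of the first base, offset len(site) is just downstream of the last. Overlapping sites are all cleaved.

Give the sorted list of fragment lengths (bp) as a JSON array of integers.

Site scan:
  NpsI (ACGC, off=3): starts [14, 18, 34, 41, 51, 85, 92] → cuts [17, 21, 37, 44, 54, 88, 95]
  EstII (CGTAC, off=5): starts [8, 24, 48, 54, 61, 69, 75, 96] → cuts [0, 13, 29, 53, 59, 66, 74, 80]

All cut coordinates (distinct, sorted): [0, 13, 17, 21, 29, 37, 44, 53, 54, 59, 66, 74, 80, 88, 95]

Fragment lengths:
  0→13: 13 bp
  13→17: 4 bp
  17→21: 4 bp
  21→29: 8 bp
  29→37: 8 bp
  37→44: 7 bp
  44→53: 9 bp
  53→54: 1 bp
  54→59: 5 bp
  59→66: 7 bp
  66→74: 8 bp
  74→80: 6 bp
  80→88: 8 bp
  88→95: 7 bp
  95→0 (wrap): 101-95+0 = 6 bp

[1,4,4,5,6,6,7,7,7,8,8,8,8,9,13]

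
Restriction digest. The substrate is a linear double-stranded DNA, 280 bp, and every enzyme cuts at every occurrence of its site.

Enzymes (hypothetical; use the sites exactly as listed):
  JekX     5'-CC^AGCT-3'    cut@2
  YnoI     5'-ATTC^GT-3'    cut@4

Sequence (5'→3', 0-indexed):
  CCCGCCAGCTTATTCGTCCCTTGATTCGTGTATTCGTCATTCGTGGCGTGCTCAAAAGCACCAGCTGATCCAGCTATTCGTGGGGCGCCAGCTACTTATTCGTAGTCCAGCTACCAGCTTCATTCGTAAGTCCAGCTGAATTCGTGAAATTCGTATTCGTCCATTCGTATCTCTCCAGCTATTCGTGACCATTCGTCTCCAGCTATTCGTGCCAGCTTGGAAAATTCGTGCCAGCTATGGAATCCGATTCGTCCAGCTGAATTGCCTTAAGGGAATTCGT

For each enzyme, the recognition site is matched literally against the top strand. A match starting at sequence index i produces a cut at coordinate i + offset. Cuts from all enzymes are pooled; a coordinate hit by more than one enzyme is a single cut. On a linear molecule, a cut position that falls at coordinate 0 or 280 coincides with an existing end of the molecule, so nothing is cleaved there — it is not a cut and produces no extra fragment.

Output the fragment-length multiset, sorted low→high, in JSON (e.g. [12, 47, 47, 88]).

Scan for sites:
  JekX (CCAGCT, off=2): starts [4, 60, 69, 87, 106, 113, 131, 174, 198, 211, 230, 252] → cuts [6, 62, 71, 89, 108, 115, 133, 176, 200, 213, 232, 254]
  YnoI (ATTCGT, off=4): starts [11, 23, 31, 38, 75, 97, 121, 139, 148, 154, 162, 180, 190, 204, 223, 246, 274] → cuts [15, 27, 35, 42, 79, 101, 125, 143, 152, 158, 166, 184, 194, 208, 227, 250, 278]

Pooled cuts: [6, 15, 27, 35, 42, 62, 71, 79, 89, 101, 108, 115, 125, 133, 143, 152, 158, 166, 176, 184, 194, 200, 208, 213, 227, 232, 250, 254, 278]

Fragments:
  [0,6): 6 bp
  [6,15): 9 bp
  [15,27): 12 bp
  [27,35): 8 bp
  [35,42): 7 bp
  [42,62): 20 bp
  [62,71): 9 bp
  [71,79): 8 bp
  [79,89): 10 bp
  [89,101): 12 bp
  [101,108): 7 bp
  [108,115): 7 bp
  [115,125): 10 bp
  [125,133): 8 bp
  [133,143): 10 bp
  [143,152): 9 bp
  [152,158): 6 bp
  [158,166): 8 bp
  [166,176): 10 bp
  [176,184): 8 bp
  [184,194): 10 bp
  [194,200): 6 bp
  [200,208): 8 bp
  [208,213): 5 bp
  [213,227): 14 bp
  [227,232): 5 bp
  [232,250): 18 bp
  [250,254): 4 bp
  [254,278): 24 bp
  [278,280): 2 bp

[2,4,5,5,6,6,6,7,7,7,8,8,8,8,8,8,9,9,9,10,10,10,10,10,12,12,14,18,20,24]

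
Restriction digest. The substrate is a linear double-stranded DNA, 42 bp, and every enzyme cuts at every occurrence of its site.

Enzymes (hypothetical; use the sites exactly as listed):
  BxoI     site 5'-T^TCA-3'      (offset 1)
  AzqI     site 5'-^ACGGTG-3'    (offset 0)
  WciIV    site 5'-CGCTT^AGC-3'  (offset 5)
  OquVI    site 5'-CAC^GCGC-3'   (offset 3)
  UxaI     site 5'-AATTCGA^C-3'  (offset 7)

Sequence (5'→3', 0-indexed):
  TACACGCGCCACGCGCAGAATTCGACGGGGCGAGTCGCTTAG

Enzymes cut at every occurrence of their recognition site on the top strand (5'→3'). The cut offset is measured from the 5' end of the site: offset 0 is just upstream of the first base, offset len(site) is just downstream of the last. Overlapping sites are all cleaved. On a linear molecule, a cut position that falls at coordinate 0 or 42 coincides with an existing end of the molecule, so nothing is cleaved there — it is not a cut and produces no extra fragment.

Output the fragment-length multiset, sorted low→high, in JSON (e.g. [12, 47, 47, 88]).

[5,7,13,17]

Scan for sites:
  BxoI (TTCA, off=1): no sites
  AzqI (ACGGTG, off=0): no sites
  WciIV (CGCTTAGC, off=5): no sites
  OquVI (CACGCGC, off=3): starts [2, 9] → cuts [5, 12]
  UxaI (AATTCGAC, off=7): starts [18] → cuts [25]

All cut coordinates (distinct, sorted): [5, 12, 25]

Fragment lengths:
  [0,5): 5 bp
  [5,12): 7 bp
  [12,25): 13 bp
  [25,42): 17 bp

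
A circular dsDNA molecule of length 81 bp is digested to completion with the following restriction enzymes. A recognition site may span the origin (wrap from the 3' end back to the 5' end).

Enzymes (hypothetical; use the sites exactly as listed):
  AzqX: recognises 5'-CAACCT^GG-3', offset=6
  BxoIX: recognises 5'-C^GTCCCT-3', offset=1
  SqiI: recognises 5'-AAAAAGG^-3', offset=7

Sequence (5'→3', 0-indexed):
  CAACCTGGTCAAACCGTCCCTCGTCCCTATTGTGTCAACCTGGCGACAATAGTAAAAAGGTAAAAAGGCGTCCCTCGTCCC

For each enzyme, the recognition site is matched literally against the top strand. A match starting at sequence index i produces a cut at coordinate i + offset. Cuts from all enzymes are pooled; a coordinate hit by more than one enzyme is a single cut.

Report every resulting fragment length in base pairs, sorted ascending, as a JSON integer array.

Site scan:
  AzqX CAACCTGG/6: at [0, 35] ⇒ [6, 41]
  BxoIX CGTCCCT/1: at [14, 21, 68] ⇒ [15, 22, 69]
  SqiI AAAAAGG/7: at [53, 61] ⇒ [60, 68]

Pooled cuts: [6, 15, 22, 41, 60, 68, 69]

Fragments:
  6→15: 9 bp
  15→22: 7 bp
  22→41: 19 bp
  41→60: 19 bp
  60→68: 8 bp
  68→69: 1 bp
  69→6 (wrap): 81-69+6 = 18 bp

[1,7,8,9,18,19,19]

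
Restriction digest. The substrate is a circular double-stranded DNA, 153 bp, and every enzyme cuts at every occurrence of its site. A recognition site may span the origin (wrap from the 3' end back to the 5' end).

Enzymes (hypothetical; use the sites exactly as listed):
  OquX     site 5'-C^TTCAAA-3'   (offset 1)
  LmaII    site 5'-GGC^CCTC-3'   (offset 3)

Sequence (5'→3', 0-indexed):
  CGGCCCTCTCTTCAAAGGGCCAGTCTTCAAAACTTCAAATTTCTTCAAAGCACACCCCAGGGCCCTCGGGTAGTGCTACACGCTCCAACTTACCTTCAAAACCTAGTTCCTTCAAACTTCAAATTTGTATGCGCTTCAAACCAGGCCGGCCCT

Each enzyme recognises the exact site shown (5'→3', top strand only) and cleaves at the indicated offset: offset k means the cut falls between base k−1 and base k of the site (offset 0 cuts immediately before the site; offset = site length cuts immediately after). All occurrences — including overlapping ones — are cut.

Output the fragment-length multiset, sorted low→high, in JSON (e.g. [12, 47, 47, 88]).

[6,7,7,8,10,15,16,16,17,20,31]

Per-enzyme occurrences:
  OquX (CTTCAAA, off=1): starts [9, 24, 32, 42, 93, 109, 116, 133] → cuts [10, 25, 33, 43, 94, 110, 117, 134]
  LmaII (GGCCCTC, off=3): starts [1, 60, 147] → cuts [4, 63, 150]

All cut coordinates (distinct, sorted): [4, 10, 25, 33, 43, 63, 94, 110, 117, 134, 150]

Fragment lengths:
  4→10: 6 bp
  10→25: 15 bp
  25→33: 8 bp
  33→43: 10 bp
  43→63: 20 bp
  63→94: 31 bp
  94→110: 16 bp
  110→117: 7 bp
  117→134: 17 bp
  134→150: 16 bp
  150→4 (wrap): 153-150+4 = 7 bp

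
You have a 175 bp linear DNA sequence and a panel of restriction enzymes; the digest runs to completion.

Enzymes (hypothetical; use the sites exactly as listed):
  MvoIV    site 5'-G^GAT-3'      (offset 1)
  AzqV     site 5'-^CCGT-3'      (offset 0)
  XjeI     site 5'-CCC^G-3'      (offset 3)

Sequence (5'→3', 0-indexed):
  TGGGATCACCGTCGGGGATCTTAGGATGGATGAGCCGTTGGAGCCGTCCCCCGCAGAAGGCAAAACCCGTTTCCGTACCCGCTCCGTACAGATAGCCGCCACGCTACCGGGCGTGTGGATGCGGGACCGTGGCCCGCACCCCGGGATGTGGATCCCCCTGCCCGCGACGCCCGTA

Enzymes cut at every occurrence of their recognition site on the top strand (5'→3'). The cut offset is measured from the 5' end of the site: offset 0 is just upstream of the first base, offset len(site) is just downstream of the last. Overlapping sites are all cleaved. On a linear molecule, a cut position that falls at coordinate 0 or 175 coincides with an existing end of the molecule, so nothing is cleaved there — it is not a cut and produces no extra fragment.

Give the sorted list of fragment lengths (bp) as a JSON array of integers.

Site scan:
  MvoIV (GGAT, off=1): starts [2, 15, 23, 27, 116, 143, 149] → cuts [3, 16, 24, 28, 117, 144, 150]
  AzqV (CCGT, off=0): starts [8, 34, 43, 66, 72, 83, 126, 170] → cuts [8, 34, 43, 66, 72, 83, 126, 170]
  XjeI (CCCG, off=3): starts [49, 65, 77, 132, 139, 160, 169] → cuts [52, 68, 80, 135, 142, 163, 172]

All cut coordinates (distinct, sorted): [3, 8, 16, 24, 28, 34, 43, 52, 66, 68, 72, 80, 83, 117, 126, 135, 142, 144, 150, 163, 170, 172]

Fragments:
  [0,3): 3 bp
  [3,8): 5 bp
  [8,16): 8 bp
  [16,24): 8 bp
  [24,28): 4 bp
  [28,34): 6 bp
  [34,43): 9 bp
  [43,52): 9 bp
  [52,66): 14 bp
  [66,68): 2 bp
  [68,72): 4 bp
  [72,80): 8 bp
  [80,83): 3 bp
  [83,117): 34 bp
  [117,126): 9 bp
  [126,135): 9 bp
  [135,142): 7 bp
  [142,144): 2 bp
  [144,150): 6 bp
  [150,163): 13 bp
  [163,170): 7 bp
  [170,172): 2 bp
  [172,175): 3 bp

[2,2,2,3,3,3,4,4,5,6,6,7,7,8,8,8,9,9,9,9,13,14,34]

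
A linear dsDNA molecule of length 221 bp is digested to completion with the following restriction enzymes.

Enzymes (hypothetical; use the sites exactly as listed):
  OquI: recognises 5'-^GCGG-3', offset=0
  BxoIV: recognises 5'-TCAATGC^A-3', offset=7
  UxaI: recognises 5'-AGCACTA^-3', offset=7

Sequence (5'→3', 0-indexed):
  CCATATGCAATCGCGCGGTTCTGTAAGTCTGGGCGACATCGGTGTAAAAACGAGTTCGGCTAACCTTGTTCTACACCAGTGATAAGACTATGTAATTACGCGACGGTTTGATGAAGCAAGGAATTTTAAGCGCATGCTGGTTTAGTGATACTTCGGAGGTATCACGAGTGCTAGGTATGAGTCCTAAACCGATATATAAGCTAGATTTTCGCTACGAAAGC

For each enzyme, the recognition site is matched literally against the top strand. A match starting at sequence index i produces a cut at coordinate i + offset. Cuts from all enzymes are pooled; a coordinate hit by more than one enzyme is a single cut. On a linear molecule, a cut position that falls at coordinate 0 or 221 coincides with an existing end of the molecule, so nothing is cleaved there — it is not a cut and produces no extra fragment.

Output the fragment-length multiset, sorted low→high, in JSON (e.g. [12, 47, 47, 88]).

[14,207]

Per-enzyme occurrences:
  OquI GCGG/0: at [14] ⇒ [14]
  BxoIV (TCAATGCA, off=7): no sites
  UxaI (AGCACTA, off=7): no sites

Pooled cuts: [14]

Fragment lengths:
  [0,14): 14 bp
  [14,221): 207 bp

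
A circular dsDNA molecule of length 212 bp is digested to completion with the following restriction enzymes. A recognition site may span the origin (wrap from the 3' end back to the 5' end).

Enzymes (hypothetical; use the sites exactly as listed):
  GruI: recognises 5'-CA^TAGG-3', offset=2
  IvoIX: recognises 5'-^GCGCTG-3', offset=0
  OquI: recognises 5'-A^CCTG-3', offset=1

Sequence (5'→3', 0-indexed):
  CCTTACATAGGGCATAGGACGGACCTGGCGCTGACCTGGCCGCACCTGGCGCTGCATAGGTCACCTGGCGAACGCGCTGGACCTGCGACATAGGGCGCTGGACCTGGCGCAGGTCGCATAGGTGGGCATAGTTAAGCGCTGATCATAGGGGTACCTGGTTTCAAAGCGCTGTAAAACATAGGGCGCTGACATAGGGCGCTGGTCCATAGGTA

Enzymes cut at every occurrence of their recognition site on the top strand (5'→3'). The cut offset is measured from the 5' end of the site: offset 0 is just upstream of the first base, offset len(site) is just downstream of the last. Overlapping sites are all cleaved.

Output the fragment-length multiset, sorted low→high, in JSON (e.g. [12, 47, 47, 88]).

[4,4,4,4,4,7,7,7,8,8,8,8,9,9,9,10,10,10,11,12,13,13,16,17]

Per-enzyme occurrences:
  GruI (CATAGG, off=2): starts [5, 12, 54, 88, 116, 143, 176, 189, 204] → cuts [7, 14, 56, 90, 118, 145, 178, 191, 206]
  IvoIX (GCGCTG, off=0): starts [27, 48, 73, 94, 135, 165, 182, 195] → cuts [27, 48, 73, 94, 135, 165, 182, 195]
  OquI (ACCTG, off=1): starts [22, 33, 43, 62, 80, 101, 152] → cuts [23, 34, 44, 63, 81, 102, 153]

Pooled cuts: [7, 14, 23, 27, 34, 44, 48, 56, 63, 73, 81, 90, 94, 102, 118, 135, 145, 153, 165, 178, 182, 191, 195, 206]

Fragment lengths:
  7→14: 7 bp
  14→23: 9 bp
  23→27: 4 bp
  27→34: 7 bp
  34→44: 10 bp
  44→48: 4 bp
  48→56: 8 bp
  56→63: 7 bp
  63→73: 10 bp
  73→81: 8 bp
  81→90: 9 bp
  90→94: 4 bp
  94→102: 8 bp
  102→118: 16 bp
  118→135: 17 bp
  135→145: 10 bp
  145→153: 8 bp
  153→165: 12 bp
  165→178: 13 bp
  178→182: 4 bp
  182→191: 9 bp
  191→195: 4 bp
  195→206: 11 bp
  206→7 (wrap): 212-206+7 = 13 bp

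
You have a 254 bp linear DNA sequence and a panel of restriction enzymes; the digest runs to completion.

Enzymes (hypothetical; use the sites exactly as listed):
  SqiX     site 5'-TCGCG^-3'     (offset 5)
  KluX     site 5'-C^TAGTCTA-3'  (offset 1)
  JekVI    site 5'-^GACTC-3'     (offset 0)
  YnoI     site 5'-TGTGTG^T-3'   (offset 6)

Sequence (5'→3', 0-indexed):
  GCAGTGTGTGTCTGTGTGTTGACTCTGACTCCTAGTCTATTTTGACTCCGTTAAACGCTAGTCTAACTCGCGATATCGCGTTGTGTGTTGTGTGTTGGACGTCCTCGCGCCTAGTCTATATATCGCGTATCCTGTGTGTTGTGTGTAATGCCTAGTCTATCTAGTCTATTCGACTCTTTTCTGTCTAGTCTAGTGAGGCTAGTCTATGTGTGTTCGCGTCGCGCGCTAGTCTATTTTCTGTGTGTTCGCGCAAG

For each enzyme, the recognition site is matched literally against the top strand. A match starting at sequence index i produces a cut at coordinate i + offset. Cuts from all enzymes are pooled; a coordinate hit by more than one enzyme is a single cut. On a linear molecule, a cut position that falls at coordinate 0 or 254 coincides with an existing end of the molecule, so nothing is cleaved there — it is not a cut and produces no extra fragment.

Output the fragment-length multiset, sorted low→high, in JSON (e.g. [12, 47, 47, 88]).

[2,2,3,4,5,6,6,6,6,7,7,7,7,8,8,9,10,10,11,11,13,14,14,14,15,15,16,18]

Per-enzyme occurrences:
  SqiX TCGCG/5: at [67, 75, 104, 122, 213, 218, 245] ⇒ [72, 80, 109, 127, 218, 223, 250]
  KluX CTAGTCTA/1: at [31, 57, 110, 151, 160, 184, 198, 225] ⇒ [32, 58, 111, 152, 161, 185, 199, 226]
  JekVI GACTC/0: at [20, 26, 43, 171] ⇒ [20, 26, 43, 171]
  YnoI TGTGTGT/6: at [4, 12, 81, 88, 132, 139, 206, 238] ⇒ [10, 18, 87, 94, 138, 145, 212, 244]

Pooled cuts: [10, 18, 20, 26, 32, 43, 58, 72, 80, 87, 94, 109, 111, 127, 138, 145, 152, 161, 171, 185, 199, 212, 218, 223, 226, 244, 250]

Fragments:
  [0,10): 10 bp
  [10,18): 8 bp
  [18,20): 2 bp
  [20,26): 6 bp
  [26,32): 6 bp
  [32,43): 11 bp
  [43,58): 15 bp
  [58,72): 14 bp
  [72,80): 8 bp
  [80,87): 7 bp
  [87,94): 7 bp
  [94,109): 15 bp
  [109,111): 2 bp
  [111,127): 16 bp
  [127,138): 11 bp
  [138,145): 7 bp
  [145,152): 7 bp
  [152,161): 9 bp
  [161,171): 10 bp
  [171,185): 14 bp
  [185,199): 14 bp
  [199,212): 13 bp
  [212,218): 6 bp
  [218,223): 5 bp
  [223,226): 3 bp
  [226,244): 18 bp
  [244,250): 6 bp
  [250,254): 4 bp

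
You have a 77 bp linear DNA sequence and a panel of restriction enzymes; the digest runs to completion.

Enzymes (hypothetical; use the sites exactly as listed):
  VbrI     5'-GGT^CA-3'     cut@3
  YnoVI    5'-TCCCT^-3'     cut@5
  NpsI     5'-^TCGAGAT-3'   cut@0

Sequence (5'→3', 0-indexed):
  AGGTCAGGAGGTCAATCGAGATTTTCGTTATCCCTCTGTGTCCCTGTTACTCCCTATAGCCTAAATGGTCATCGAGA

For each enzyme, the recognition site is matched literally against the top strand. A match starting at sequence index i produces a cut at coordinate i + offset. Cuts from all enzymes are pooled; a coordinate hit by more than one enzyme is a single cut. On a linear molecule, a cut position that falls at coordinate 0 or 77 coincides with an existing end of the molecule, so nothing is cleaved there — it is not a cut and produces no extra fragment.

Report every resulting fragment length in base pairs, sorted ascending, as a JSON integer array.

[3,4,8,8,10,10,14,20]

Per-enzyme occurrences:
  VbrI (GGTCA, off=3): starts [1, 9, 66] → cuts [4, 12, 69]
  YnoVI (TCCCT, off=5): starts [30, 40, 50] → cuts [35, 45, 55]
  NpsI (TCGAGAT, off=0): starts [15] → cuts [15]

Pooled cuts: [4, 12, 15, 35, 45, 55, 69]

Fragments:
  [0,4): 4 bp
  [4,12): 8 bp
  [12,15): 3 bp
  [15,35): 20 bp
  [35,45): 10 bp
  [45,55): 10 bp
  [55,69): 14 bp
  [69,77): 8 bp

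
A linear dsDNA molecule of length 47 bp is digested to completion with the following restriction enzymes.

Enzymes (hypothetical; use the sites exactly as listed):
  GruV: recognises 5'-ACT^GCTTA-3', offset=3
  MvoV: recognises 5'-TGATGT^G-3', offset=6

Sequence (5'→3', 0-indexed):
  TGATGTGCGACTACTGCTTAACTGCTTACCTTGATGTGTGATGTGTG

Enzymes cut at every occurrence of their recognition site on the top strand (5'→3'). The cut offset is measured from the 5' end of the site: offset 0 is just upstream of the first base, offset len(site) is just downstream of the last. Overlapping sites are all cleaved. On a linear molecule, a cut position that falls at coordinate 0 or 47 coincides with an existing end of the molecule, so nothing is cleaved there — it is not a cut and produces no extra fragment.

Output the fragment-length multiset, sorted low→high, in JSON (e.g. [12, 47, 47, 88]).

[3,6,7,8,9,14]

Site scan:
  GruV (ACTGCTTA, off=3): starts [12, 20] → cuts [15, 23]
  MvoV (TGATGTG, off=6): starts [0, 31, 38] → cuts [6, 37, 44]

Pooled cuts: [6, 15, 23, 37, 44]

Fragments:
  [0,6): 6 bp
  [6,15): 9 bp
  [15,23): 8 bp
  [23,37): 14 bp
  [37,44): 7 bp
  [44,47): 3 bp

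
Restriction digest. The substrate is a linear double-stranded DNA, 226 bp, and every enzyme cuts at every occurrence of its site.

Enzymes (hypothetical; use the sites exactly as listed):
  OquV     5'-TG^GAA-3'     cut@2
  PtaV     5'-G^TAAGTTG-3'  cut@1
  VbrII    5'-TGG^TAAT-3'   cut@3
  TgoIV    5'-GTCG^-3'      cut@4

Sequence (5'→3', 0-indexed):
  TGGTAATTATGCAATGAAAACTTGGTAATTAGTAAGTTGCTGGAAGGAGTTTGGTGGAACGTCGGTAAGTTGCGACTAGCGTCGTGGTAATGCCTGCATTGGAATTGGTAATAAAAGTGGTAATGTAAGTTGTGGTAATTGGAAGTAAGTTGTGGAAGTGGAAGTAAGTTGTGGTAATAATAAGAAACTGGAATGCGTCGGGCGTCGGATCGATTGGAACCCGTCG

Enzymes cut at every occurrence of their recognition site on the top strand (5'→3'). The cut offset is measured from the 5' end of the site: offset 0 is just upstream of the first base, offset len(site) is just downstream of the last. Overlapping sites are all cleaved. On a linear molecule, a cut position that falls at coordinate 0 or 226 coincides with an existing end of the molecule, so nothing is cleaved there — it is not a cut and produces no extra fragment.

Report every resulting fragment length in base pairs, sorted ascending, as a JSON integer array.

[1,3,3,4,4,5,6,6,7,7,7,8,9,9,10,10,10,10,10,12,14,14,16,19,22]

Per-enzyme occurrences:
  OquV TGGAA/2: at [40, 54, 99, 139, 152, 158, 188, 214] ⇒ [42, 56, 101, 141, 154, 160, 190, 216]
  PtaV GTAAGTTG/1: at [31, 64, 124, 144, 163] ⇒ [32, 65, 125, 145, 164]
  VbrII TGGTAAT/3: at [0, 22, 84, 105, 117, 132, 171] ⇒ [3, 25, 87, 108, 120, 135, 174]
  TgoIV GTCG/4: at [60, 80, 196, 203, 222] ⇒ [64, 84, 200, 207] (position 226 is a terminus of the linear molecule — no cut)

All cut coordinates (distinct, sorted): [3, 25, 32, 42, 56, 64, 65, 84, 87, 101, 108, 120, 125, 135, 141, 145, 154, 160, 164, 174, 190, 200, 207, 216]

Fragments:
  [0,3): 3 bp
  [3,25): 22 bp
  [25,32): 7 bp
  [32,42): 10 bp
  [42,56): 14 bp
  [56,64): 8 bp
  [64,65): 1 bp
  [65,84): 19 bp
  [84,87): 3 bp
  [87,101): 14 bp
  [101,108): 7 bp
  [108,120): 12 bp
  [120,125): 5 bp
  [125,135): 10 bp
  [135,141): 6 bp
  [141,145): 4 bp
  [145,154): 9 bp
  [154,160): 6 bp
  [160,164): 4 bp
  [164,174): 10 bp
  [174,190): 16 bp
  [190,200): 10 bp
  [200,207): 7 bp
  [207,216): 9 bp
  [216,226): 10 bp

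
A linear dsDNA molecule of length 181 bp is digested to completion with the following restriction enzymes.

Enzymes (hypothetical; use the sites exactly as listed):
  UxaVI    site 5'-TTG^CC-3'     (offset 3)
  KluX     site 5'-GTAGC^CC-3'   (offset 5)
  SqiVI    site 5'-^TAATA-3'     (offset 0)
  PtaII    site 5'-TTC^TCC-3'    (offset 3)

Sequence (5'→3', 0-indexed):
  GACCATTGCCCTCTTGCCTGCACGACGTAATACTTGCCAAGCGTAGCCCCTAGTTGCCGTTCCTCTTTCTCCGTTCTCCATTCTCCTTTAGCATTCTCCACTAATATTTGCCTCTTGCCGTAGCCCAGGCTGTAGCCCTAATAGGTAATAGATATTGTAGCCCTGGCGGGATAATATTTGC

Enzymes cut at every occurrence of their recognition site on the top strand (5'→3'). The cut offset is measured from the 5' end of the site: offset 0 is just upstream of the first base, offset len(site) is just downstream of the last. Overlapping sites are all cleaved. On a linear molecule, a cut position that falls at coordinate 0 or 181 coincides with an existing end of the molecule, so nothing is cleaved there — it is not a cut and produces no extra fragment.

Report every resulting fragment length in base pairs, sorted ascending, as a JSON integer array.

Scan for sites:
  UxaVI (TTGCC, off=3): starts [5, 13, 33, 53, 107, 114] → cuts [8, 16, 36, 56, 110, 117]
  KluX (GTAGCCC, off=5): starts [42, 119, 131, 156] → cuts [47, 124, 136, 161]
  SqiVI (TAATA, off=0): starts [27, 101, 138, 145, 171] → cuts [27, 101, 138, 145, 171]
  PtaII (TTCTCC, off=3): starts [66, 73, 80, 93] → cuts [69, 76, 83, 96]

Pooled cuts: [8, 16, 27, 36, 47, 56, 69, 76, 83, 96, 101, 110, 117, 124, 136, 138, 145, 161, 171]

Fragment lengths:
  [0,8): 8 bp
  [8,16): 8 bp
  [16,27): 11 bp
  [27,36): 9 bp
  [36,47): 11 bp
  [47,56): 9 bp
  [56,69): 13 bp
  [69,76): 7 bp
  [76,83): 7 bp
  [83,96): 13 bp
  [96,101): 5 bp
  [101,110): 9 bp
  [110,117): 7 bp
  [117,124): 7 bp
  [124,136): 12 bp
  [136,138): 2 bp
  [138,145): 7 bp
  [145,161): 16 bp
  [161,171): 10 bp
  [171,181): 10 bp

[2,5,7,7,7,7,7,8,8,9,9,9,10,10,11,11,12,13,13,16]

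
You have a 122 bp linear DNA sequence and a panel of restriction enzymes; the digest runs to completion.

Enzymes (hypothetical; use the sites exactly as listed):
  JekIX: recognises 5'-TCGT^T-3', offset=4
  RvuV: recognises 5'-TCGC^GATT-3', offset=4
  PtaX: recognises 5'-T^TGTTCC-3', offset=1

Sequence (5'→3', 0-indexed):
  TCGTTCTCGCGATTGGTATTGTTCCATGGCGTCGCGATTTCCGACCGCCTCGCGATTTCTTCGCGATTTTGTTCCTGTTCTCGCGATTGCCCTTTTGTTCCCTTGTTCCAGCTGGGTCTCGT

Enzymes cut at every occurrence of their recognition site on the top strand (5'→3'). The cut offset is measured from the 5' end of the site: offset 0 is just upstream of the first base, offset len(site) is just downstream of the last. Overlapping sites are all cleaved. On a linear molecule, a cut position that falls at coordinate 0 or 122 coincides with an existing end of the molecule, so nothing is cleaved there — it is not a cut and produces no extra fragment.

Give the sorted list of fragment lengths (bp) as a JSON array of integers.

[4,5,6,8,9,11,11,15,16,18,19]

Site scan:
  JekIX TCGTT/4: at [0] ⇒ [4]
  RvuV TCGCGATT/4: at [6, 31, 49, 60, 80] ⇒ [10, 35, 53, 64, 84]
  PtaX TTGTTCC/1: at [18, 68, 94, 102] ⇒ [19, 69, 95, 103]

All cut coordinates (distinct, sorted): [4, 10, 19, 35, 53, 64, 69, 84, 95, 103]

Fragment lengths:
  [0,4): 4 bp
  [4,10): 6 bp
  [10,19): 9 bp
  [19,35): 16 bp
  [35,53): 18 bp
  [53,64): 11 bp
  [64,69): 5 bp
  [69,84): 15 bp
  [84,95): 11 bp
  [95,103): 8 bp
  [103,122): 19 bp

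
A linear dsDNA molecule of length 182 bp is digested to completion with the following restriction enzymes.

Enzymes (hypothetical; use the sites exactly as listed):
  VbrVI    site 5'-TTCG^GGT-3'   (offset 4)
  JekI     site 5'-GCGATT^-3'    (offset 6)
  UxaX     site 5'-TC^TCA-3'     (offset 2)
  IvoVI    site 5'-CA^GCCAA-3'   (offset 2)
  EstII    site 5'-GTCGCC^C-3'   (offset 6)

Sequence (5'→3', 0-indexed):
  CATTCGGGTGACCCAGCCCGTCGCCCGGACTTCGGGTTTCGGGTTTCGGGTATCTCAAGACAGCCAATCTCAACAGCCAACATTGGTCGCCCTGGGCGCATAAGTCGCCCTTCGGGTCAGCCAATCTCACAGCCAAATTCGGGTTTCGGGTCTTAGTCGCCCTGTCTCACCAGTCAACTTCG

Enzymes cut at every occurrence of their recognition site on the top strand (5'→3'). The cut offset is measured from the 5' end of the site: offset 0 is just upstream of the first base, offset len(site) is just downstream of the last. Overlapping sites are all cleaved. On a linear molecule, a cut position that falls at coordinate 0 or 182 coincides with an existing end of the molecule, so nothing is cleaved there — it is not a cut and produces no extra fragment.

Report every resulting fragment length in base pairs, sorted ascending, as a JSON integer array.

Site scan:
  VbrVI TTCGGGT/4: at [2, 30, 37, 44, 110, 137, 144] ⇒ [6, 34, 41, 48, 114, 141, 148]
  JekI (GCGATT, off=6): no sites
  UxaX TCTCA/2: at [52, 67, 124, 164] ⇒ [54, 69, 126, 166]
  IvoVI CAGCCAA/2: at [60, 73, 117, 129] ⇒ [62, 75, 119, 131]
  EstII GTCGCCC/6: at [19, 85, 103, 155] ⇒ [25, 91, 109, 161]

Pooled cuts: [6, 25, 34, 41, 48, 54, 62, 69, 75, 91, 109, 114, 119, 126, 131, 141, 148, 161, 166]

Fragments:
  [0,6): 6 bp
  [6,25): 19 bp
  [25,34): 9 bp
  [34,41): 7 bp
  [41,48): 7 bp
  [48,54): 6 bp
  [54,62): 8 bp
  [62,69): 7 bp
  [69,75): 6 bp
  [75,91): 16 bp
  [91,109): 18 bp
  [109,114): 5 bp
  [114,119): 5 bp
  [119,126): 7 bp
  [126,131): 5 bp
  [131,141): 10 bp
  [141,148): 7 bp
  [148,161): 13 bp
  [161,166): 5 bp
  [166,182): 16 bp

[5,5,5,5,6,6,6,7,7,7,7,7,8,9,10,13,16,16,18,19]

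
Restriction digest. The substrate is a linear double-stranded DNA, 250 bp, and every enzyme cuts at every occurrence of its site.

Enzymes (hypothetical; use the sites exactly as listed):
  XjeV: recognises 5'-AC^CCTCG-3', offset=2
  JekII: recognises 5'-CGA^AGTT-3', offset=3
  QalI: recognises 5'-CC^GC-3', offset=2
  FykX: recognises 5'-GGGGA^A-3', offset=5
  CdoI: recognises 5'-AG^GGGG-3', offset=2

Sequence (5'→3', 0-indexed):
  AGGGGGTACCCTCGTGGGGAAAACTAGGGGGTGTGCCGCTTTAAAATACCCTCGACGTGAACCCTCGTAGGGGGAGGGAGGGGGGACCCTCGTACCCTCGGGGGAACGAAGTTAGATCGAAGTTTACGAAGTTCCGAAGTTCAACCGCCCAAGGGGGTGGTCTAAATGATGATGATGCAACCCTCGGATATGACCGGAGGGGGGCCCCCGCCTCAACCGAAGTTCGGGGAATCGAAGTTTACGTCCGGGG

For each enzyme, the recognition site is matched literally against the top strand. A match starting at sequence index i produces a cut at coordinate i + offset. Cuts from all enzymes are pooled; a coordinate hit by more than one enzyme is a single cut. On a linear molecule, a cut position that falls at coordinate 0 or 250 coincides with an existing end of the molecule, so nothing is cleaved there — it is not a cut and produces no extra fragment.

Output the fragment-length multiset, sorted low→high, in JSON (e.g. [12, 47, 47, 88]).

[2,4,5,7,7,7,7,8,8,8,9,9,10,10,10,10,10,11,11,11,12,13,15,18,28]

Site scan:
  XjeV (ACCCTCG, off=2): starts [7, 47, 60, 85, 93, 179] → cuts [9, 49, 62, 87, 95, 181]
  JekII (CGAAGTT, off=3): starts [106, 117, 126, 134, 217, 232] → cuts [109, 120, 129, 137, 220, 235]
  QalI (CCGC, off=2): starts [35, 144, 207] → cuts [37, 146, 209]
  FykX (GGGGAA, off=5): starts [15, 100, 225] → cuts [20, 105, 230]
  CdoI (AGGGGG, off=2): starts [0, 25, 68, 78, 151, 197] → cuts [2, 27, 70, 80, 153, 199]

All cut coordinates (distinct, sorted): [2, 9, 20, 27, 37, 49, 62, 70, 80, 87, 95, 105, 109, 120, 129, 137, 146, 153, 181, 199, 209, 220, 230, 235]

Fragments:
  [0,2): 2 bp
  [2,9): 7 bp
  [9,20): 11 bp
  [20,27): 7 bp
  [27,37): 10 bp
  [37,49): 12 bp
  [49,62): 13 bp
  [62,70): 8 bp
  [70,80): 10 bp
  [80,87): 7 bp
  [87,95): 8 bp
  [95,105): 10 bp
  [105,109): 4 bp
  [109,120): 11 bp
  [120,129): 9 bp
  [129,137): 8 bp
  [137,146): 9 bp
  [146,153): 7 bp
  [153,181): 28 bp
  [181,199): 18 bp
  [199,209): 10 bp
  [209,220): 11 bp
  [220,230): 10 bp
  [230,235): 5 bp
  [235,250): 15 bp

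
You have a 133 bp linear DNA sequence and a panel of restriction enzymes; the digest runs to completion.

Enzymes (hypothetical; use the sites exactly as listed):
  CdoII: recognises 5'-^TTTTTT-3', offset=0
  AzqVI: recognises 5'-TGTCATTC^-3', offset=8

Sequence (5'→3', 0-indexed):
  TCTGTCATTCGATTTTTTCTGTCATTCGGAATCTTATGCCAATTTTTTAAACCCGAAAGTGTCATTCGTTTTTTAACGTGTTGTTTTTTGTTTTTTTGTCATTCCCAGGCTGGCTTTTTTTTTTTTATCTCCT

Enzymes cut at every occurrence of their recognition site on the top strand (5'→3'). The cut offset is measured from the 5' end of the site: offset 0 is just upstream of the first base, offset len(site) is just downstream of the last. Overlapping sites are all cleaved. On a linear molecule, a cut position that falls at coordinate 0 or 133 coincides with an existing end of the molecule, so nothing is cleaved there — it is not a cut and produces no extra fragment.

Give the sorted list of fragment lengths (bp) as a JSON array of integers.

[1,1,1,1,1,1,1,1,2,7,10,10,13,13,15,15,15,25]

Site scan:
  CdoII TTTTTT/0: at [12, 42, 68, 83, 90, 91, 114, 115, 116, 117, 118, 119, 120] ⇒ [12, 42, 68, 83, 90, 91, 114, 115, 116, 117, 118, 119, 120]
  AzqVI TGTCATTC/8: at [2, 19, 59, 96] ⇒ [10, 27, 67, 104]

All cut coordinates (distinct, sorted): [10, 12, 27, 42, 67, 68, 83, 90, 91, 104, 114, 115, 116, 117, 118, 119, 120]

Fragment lengths:
  [0,10): 10 bp
  [10,12): 2 bp
  [12,27): 15 bp
  [27,42): 15 bp
  [42,67): 25 bp
  [67,68): 1 bp
  [68,83): 15 bp
  [83,90): 7 bp
  [90,91): 1 bp
  [91,104): 13 bp
  [104,114): 10 bp
  [114,115): 1 bp
  [115,116): 1 bp
  [116,117): 1 bp
  [117,118): 1 bp
  [118,119): 1 bp
  [119,120): 1 bp
  [120,133): 13 bp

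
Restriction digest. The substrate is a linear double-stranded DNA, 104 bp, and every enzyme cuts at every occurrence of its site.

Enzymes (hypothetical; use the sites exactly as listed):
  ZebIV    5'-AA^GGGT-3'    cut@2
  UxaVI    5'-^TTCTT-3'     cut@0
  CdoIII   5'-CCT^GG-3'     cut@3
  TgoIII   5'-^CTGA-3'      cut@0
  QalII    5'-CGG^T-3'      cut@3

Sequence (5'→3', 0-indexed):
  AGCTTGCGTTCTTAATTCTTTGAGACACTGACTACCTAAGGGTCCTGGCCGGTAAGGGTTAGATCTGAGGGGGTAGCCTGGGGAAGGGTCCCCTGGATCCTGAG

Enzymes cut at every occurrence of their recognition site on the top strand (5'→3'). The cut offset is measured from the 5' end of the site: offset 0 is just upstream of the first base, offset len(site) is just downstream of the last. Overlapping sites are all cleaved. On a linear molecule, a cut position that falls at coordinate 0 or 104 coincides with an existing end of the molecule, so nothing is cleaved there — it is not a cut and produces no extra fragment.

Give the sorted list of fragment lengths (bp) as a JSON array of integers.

Per-enzyme occurrences:
  ZebIV AAGGGT/2: at [37, 53, 83] ⇒ [39, 55, 85]
  UxaVI TTCTT/0: at [8, 15] ⇒ [8, 15]
  CdoIII CCTGG/3: at [43, 76, 91] ⇒ [46, 79, 94]
  TgoIII CTGA/0: at [27, 64, 99] ⇒ [27, 64, 99]
  QalII CGGT/3: at [49] ⇒ [52]

Pooled cuts: [8, 15, 27, 39, 46, 52, 55, 64, 79, 85, 94, 99]

Fragment lengths:
  [0,8): 8 bp
  [8,15): 7 bp
  [15,27): 12 bp
  [27,39): 12 bp
  [39,46): 7 bp
  [46,52): 6 bp
  [52,55): 3 bp
  [55,64): 9 bp
  [64,79): 15 bp
  [79,85): 6 bp
  [85,94): 9 bp
  [94,99): 5 bp
  [99,104): 5 bp

[3,5,5,6,6,7,7,8,9,9,12,12,15]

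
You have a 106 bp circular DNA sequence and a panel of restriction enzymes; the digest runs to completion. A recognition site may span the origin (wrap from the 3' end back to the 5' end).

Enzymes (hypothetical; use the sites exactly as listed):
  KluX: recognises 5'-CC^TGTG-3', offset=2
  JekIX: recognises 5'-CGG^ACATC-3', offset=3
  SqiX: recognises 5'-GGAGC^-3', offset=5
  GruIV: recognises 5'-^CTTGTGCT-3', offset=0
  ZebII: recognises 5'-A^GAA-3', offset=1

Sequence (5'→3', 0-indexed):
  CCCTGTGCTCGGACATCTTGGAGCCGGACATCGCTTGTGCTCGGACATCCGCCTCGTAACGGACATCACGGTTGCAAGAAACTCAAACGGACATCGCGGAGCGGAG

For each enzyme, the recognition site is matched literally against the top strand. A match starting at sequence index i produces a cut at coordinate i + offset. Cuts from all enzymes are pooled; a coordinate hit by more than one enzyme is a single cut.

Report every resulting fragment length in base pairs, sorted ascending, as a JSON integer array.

Per-enzyme occurrences:
  KluX (CCTGTG, off=2): starts [1] → cuts [3]
  JekIX (CGGACATC, off=3): starts [9, 24, 41, 59, 87] → cuts [12, 27, 44, 62, 90]
  SqiX (GGAGC, off=5): starts [19, 97, 102] → cuts [1, 24, 102]
  GruIV (CTTGTGCT, off=0): starts [33] → cuts [33]
  ZebII (AGAA, off=1): starts [76] → cuts [77]

Pooled cuts: [1, 3, 12, 24, 27, 33, 44, 62, 77, 90, 102]

Fragments:
  1→3: 2 bp
  3→12: 9 bp
  12→24: 12 bp
  24→27: 3 bp
  27→33: 6 bp
  33→44: 11 bp
  44→62: 18 bp
  62→77: 15 bp
  77→90: 13 bp
  90→102: 12 bp
  102→1 (wrap): 106-102+1 = 5 bp

[2,3,5,6,9,11,12,12,13,15,18]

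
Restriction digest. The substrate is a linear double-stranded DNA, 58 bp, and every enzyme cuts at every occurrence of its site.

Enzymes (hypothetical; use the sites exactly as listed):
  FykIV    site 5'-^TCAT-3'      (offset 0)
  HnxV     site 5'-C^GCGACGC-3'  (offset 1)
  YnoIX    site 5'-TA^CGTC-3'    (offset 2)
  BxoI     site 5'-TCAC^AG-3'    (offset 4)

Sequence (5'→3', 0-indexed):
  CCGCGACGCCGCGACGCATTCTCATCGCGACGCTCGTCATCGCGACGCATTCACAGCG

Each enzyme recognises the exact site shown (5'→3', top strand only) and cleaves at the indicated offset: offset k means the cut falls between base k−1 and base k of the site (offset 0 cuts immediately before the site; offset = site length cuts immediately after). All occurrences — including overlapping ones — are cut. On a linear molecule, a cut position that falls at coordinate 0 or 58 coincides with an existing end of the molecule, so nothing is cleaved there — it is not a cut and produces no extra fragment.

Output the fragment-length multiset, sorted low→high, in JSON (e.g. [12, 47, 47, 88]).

[2,4,5,5,8,10,11,13]

Scan for sites:
  FykIV (TCAT, off=0): starts [21, 36] → cuts [21, 36]
  HnxV (CGCGACGC, off=1): starts [1, 9, 25, 40] → cuts [2, 10, 26, 41]
  YnoIX (TACGTC, off=2): no sites
  BxoI (TCACAG, off=4): starts [50] → cuts [54]

All cut coordinates (distinct, sorted): [2, 10, 21, 26, 36, 41, 54]

Fragments:
  [0,2): 2 bp
  [2,10): 8 bp
  [10,21): 11 bp
  [21,26): 5 bp
  [26,36): 10 bp
  [36,41): 5 bp
  [41,54): 13 bp
  [54,58): 4 bp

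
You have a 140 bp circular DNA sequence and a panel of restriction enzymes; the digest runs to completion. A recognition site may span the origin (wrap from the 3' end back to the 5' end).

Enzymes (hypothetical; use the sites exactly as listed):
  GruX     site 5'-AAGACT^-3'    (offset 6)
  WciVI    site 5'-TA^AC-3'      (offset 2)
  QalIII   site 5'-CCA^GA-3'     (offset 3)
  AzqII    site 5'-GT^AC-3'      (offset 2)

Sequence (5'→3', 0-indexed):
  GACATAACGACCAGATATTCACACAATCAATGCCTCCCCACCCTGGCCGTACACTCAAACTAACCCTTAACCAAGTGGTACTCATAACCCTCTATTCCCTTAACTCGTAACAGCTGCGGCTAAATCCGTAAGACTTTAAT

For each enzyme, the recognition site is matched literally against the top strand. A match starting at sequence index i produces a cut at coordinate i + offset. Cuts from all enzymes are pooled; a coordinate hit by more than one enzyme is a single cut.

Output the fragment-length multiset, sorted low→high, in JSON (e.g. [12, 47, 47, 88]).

Scan for sites:
  GruX AAGACT/6: at [129] ⇒ [135]
  WciVI TAAC/2: at [4, 60, 67, 84, 100, 107] ⇒ [6, 62, 69, 86, 102, 109]
  QalIII CCAGA/3: at [10] ⇒ [13]
  AzqII GTAC/2: at [48, 77] ⇒ [50, 79]

All cut coordinates (distinct, sorted): [6, 13, 50, 62, 69, 79, 86, 102, 109, 135]

Fragment lengths:
  6→13: 7 bp
  13→50: 37 bp
  50→62: 12 bp
  62→69: 7 bp
  69→79: 10 bp
  79→86: 7 bp
  86→102: 16 bp
  102→109: 7 bp
  109→135: 26 bp
  135→6 (wrap): 140-135+6 = 11 bp

[7,7,7,7,10,11,12,16,26,37]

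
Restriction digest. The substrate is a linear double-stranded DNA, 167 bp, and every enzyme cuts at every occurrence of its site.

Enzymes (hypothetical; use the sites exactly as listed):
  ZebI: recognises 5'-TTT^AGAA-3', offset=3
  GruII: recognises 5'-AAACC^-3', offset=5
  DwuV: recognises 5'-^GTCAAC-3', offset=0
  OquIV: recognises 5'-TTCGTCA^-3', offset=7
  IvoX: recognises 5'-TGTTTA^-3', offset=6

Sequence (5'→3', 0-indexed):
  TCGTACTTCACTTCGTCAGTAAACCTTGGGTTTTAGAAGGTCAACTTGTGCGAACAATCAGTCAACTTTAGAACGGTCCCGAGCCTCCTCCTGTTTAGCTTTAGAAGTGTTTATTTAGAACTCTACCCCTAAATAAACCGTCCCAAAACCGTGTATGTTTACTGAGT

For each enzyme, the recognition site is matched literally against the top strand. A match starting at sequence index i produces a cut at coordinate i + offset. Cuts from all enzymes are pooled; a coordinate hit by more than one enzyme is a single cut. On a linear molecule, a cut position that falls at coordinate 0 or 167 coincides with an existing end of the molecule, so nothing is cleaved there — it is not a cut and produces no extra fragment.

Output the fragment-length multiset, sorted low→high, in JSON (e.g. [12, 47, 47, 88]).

Site scan:
  ZebI (TTTAGAA, off=3): starts [31, 66, 99, 113] → cuts [34, 69, 102, 116]
  GruII (AAACC, off=5): starts [20, 134, 145] → cuts [25, 139, 150]
  DwuV (GTCAAC, off=0): starts [39, 60] → cuts [39, 60]
  OquIV (TTCGTCA, off=7): starts [11] → cuts [18]
  IvoX (TGTTTA, off=6): starts [91, 107, 155] → cuts [97, 113, 161]

All cut coordinates (distinct, sorted): [18, 25, 34, 39, 60, 69, 97, 102, 113, 116, 139, 150, 161]

Fragments:
  [0,18): 18 bp
  [18,25): 7 bp
  [25,34): 9 bp
  [34,39): 5 bp
  [39,60): 21 bp
  [60,69): 9 bp
  [69,97): 28 bp
  [97,102): 5 bp
  [102,113): 11 bp
  [113,116): 3 bp
  [116,139): 23 bp
  [139,150): 11 bp
  [150,161): 11 bp
  [161,167): 6 bp

[3,5,5,6,7,9,9,11,11,11,18,21,23,28]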